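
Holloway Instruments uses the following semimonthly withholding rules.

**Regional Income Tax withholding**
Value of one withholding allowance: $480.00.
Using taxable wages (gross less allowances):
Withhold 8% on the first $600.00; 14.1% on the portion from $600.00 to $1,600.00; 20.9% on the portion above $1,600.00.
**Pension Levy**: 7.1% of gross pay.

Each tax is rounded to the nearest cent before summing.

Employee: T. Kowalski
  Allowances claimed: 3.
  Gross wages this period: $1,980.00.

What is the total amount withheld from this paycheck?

Regional Income Tax: taxable = $1,980.00 − 3×$480.00 = $540.00
  8% × $540.00 = $43.20
Pension Levy: 7.1% × $1,980.00 = $140.58
Total: $43.20 + $140.58 = $183.78

$183.78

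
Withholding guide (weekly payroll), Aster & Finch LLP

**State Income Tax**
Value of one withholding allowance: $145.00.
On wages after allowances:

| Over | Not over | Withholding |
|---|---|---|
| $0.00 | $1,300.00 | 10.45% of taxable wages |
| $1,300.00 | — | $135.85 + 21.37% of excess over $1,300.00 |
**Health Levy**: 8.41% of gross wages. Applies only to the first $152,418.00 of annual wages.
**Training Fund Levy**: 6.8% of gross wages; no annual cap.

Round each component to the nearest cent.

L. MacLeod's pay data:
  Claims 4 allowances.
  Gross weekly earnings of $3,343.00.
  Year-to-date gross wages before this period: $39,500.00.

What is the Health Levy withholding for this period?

Health Levy: 8.41% × $3,343.00 = $281.15

$281.15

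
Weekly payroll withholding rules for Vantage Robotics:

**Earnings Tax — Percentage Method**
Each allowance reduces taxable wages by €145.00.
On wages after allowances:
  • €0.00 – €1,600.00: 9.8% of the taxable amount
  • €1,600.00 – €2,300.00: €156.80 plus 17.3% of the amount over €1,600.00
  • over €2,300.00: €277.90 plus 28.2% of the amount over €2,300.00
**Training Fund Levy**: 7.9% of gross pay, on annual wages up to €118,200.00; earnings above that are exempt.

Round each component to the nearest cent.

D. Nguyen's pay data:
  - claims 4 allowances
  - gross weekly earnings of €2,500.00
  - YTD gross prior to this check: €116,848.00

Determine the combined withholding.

€318.97

Earnings Tax: taxable = €2,500.00 − 4×€145.00 = €1,920.00
  €156.80 + 17.3% × (€1,920.00 − €1,600.00) = €156.80 + 17.3% × €320.00 = €212.16
Training Fund Levy: cap €118,200.00 − YTD €116,848.00 = €1,352.00 subject; 7.9% × €1,352.00 = €106.81
Total: €212.16 + €106.81 = €318.97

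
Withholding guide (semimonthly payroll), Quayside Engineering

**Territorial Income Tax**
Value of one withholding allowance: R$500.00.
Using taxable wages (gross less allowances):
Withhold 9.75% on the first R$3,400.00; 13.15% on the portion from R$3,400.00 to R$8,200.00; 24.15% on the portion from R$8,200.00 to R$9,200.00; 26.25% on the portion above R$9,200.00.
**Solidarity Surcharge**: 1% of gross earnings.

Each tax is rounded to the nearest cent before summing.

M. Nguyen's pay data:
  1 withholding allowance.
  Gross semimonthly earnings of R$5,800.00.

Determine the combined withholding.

Territorial Income Tax: taxable = R$5,800.00 − 1×R$500.00 = R$5,300.00
  R$331.50 + 13.15% × (R$5,300.00 − R$3,400.00) = R$331.50 + 13.15% × R$1,900.00 = R$581.35
Solidarity Surcharge: 1% × R$5,800.00 = R$58.00
Total: R$581.35 + R$58.00 = R$639.35

R$639.35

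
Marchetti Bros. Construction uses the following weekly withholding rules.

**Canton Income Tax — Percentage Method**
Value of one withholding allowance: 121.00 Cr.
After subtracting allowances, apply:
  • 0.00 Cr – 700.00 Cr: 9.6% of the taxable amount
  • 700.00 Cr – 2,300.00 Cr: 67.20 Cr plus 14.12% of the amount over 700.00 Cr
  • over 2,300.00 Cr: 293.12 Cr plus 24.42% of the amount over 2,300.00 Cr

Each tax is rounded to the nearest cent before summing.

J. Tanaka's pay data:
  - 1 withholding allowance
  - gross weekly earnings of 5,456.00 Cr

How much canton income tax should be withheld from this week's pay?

1,034.27 Cr

Canton Income Tax: taxable = 5,456.00 Cr − 1×121.00 Cr = 5,335.00 Cr
  293.12 Cr + 24.42% × (5,335.00 Cr − 2,300.00 Cr) = 293.12 Cr + 24.42% × 3,035.00 Cr = 1,034.27 Cr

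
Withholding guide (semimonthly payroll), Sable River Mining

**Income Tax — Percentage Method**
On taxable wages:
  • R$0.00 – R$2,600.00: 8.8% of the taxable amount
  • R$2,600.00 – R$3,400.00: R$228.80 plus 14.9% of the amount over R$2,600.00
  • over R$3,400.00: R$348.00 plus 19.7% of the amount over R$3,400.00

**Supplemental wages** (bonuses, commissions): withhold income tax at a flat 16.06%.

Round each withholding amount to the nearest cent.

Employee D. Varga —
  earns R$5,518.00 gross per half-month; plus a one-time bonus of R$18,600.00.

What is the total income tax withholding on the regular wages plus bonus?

Income Tax: taxable = R$5,518.00
  R$348.00 + 19.7% × (R$5,518.00 − R$3,400.00) = R$348.00 + 19.7% × R$2,118.00 = R$765.25
Supplemental (16.06% flat on bonus): 16.06% × R$18,600.00 = R$2,987.16
Total income tax: R$765.25 + R$2,987.16 = R$3,752.41

R$3,752.41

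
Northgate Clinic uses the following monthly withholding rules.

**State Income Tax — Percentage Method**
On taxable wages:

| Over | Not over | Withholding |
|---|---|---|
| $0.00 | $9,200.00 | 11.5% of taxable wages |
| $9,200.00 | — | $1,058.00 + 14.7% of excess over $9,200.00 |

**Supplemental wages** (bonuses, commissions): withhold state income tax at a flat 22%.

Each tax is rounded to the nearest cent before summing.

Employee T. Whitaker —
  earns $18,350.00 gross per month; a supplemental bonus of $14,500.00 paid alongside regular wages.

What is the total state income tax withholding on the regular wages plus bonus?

State Income Tax: taxable = $18,350.00
  $1,058.00 + 14.7% × ($18,350.00 − $9,200.00) = $1,058.00 + 14.7% × $9,150.00 = $2,403.05
Supplemental (22% flat on bonus): 22% × $14,500.00 = $3,190.00
Total state income tax: $2,403.05 + $3,190.00 = $5,593.05

$5,593.05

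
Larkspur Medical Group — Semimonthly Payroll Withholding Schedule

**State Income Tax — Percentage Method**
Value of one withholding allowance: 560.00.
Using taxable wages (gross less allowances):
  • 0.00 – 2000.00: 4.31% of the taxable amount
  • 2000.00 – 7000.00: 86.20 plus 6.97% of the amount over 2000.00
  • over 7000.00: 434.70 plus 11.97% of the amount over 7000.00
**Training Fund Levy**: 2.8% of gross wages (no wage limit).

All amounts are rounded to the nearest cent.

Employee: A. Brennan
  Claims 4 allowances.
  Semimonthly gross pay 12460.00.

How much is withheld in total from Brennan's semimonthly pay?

State Income Tax: taxable = 12460.00 − 4×560.00 = 10220.00
  434.70 + 11.97% × (10220.00 − 7000.00) = 434.70 + 11.97% × 3220.00 = 820.13
Training Fund Levy: 2.8% × 12460.00 = 348.88
Total: 820.13 + 348.88 = 1169.01

1169.01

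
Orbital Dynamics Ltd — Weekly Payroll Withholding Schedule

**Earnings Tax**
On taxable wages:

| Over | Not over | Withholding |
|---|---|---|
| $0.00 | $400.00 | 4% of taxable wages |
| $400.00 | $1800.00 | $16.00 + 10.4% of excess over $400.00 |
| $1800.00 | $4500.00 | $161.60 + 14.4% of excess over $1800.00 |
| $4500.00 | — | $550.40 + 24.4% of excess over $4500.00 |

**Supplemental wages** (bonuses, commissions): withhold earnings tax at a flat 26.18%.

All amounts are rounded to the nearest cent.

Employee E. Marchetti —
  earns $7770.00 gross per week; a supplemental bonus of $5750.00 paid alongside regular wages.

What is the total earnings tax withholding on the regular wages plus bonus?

Earnings Tax: taxable = $7770.00
  $550.40 + 24.4% × ($7770.00 − $4500.00) = $550.40 + 24.4% × $3270.00 = $1348.28
Supplemental (26.18% flat on bonus): 26.18% × $5750.00 = $1505.35
Total earnings tax: $1348.28 + $1505.35 = $2853.63

$2853.63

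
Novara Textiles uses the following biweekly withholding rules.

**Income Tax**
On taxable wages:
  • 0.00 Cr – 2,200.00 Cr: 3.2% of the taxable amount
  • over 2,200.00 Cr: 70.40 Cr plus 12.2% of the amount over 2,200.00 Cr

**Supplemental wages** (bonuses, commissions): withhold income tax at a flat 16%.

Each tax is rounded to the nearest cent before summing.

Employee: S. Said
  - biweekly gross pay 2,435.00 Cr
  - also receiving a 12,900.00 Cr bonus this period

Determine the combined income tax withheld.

2,163.07 Cr

Income Tax: taxable = 2,435.00 Cr
  70.40 Cr + 12.2% × (2,435.00 Cr − 2,200.00 Cr) = 70.40 Cr + 12.2% × 235.00 Cr = 99.07 Cr
Supplemental (16% flat on bonus): 16% × 12,900.00 Cr = 2,064.00 Cr
Total income tax: 99.07 Cr + 2,064.00 Cr = 2,163.07 Cr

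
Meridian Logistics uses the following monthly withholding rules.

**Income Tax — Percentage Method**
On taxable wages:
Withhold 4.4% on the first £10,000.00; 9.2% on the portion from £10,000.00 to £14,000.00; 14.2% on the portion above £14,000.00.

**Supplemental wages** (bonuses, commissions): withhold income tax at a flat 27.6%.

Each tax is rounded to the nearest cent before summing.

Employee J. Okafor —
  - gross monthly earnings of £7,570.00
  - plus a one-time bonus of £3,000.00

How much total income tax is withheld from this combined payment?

Income Tax: taxable = £7,570.00
  4.4% × £7,570.00 = £333.08
Supplemental (27.6% flat on bonus): 27.6% × £3,000.00 = £828.00
Total income tax: £333.08 + £828.00 = £1,161.08

£1,161.08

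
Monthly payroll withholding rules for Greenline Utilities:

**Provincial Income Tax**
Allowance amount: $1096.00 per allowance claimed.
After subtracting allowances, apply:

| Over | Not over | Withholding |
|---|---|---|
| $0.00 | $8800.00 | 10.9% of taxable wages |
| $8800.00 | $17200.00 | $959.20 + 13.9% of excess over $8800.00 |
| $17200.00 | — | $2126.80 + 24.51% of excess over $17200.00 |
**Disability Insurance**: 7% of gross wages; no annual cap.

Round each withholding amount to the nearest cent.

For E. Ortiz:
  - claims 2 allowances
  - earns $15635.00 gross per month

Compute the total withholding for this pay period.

Provincial Income Tax: taxable = $15635.00 − 2×$1096.00 = $13443.00
  $959.20 + 13.9% × ($13443.00 − $8800.00) = $959.20 + 13.9% × $4643.00 = $1604.58
Disability Insurance: 7% × $15635.00 = $1094.45
Total: $1604.58 + $1094.45 = $2699.03

$2699.03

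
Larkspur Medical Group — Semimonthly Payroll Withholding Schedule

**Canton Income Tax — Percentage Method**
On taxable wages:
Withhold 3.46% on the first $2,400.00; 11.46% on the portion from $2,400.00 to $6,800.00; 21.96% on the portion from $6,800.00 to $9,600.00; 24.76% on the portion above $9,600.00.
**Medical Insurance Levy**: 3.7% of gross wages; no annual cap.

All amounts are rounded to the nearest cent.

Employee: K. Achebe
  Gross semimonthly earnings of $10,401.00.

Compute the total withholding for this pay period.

$1,785.33

Canton Income Tax: taxable = $10,401.00
  $1,202.16 + 24.76% × ($10,401.00 − $9,600.00) = $1,202.16 + 24.76% × $801.00 = $1,400.49
Medical Insurance Levy: 3.7% × $10,401.00 = $384.84
Total: $1,400.49 + $384.84 = $1,785.33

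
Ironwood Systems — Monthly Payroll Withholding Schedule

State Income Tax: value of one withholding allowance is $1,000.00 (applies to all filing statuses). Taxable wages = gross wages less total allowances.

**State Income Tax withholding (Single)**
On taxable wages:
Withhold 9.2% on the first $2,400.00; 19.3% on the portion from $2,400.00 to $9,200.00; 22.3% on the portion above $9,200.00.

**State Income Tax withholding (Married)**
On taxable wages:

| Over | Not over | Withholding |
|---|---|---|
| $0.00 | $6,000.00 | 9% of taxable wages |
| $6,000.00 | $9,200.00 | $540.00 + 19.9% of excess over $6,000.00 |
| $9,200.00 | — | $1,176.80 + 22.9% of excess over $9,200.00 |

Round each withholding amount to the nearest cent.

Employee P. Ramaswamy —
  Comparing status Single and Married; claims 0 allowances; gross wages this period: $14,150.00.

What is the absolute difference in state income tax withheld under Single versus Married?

$326.70

State Income Tax (Single): taxable = $14,150.00
  $1,533.20 + 22.3% × ($14,150.00 − $9,200.00) = $1,533.20 + 22.3% × $4,950.00 = $2,637.05
State Income Tax (Married): taxable = $14,150.00
  $1,176.80 + 22.9% × ($14,150.00 − $9,200.00) = $1,176.80 + 22.9% × $4,950.00 = $2,310.35
Difference: |$2,637.05 − $2,310.35| = $326.70 (higher under Single)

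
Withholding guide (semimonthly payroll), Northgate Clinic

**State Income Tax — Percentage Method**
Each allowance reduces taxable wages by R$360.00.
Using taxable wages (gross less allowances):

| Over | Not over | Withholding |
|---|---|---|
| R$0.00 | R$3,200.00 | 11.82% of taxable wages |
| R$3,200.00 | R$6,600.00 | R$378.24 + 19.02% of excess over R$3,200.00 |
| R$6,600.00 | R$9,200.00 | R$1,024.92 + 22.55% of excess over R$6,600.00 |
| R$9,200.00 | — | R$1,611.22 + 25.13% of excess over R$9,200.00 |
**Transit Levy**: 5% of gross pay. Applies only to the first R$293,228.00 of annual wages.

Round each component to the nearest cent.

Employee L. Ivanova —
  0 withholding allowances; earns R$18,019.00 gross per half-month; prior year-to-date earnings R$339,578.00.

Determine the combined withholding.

R$3,827.43

State Income Tax: taxable = R$18,019.00
  R$1,611.22 + 25.13% × (R$18,019.00 − R$9,200.00) = R$1,611.22 + 25.13% × R$8,819.00 = R$3,827.43
Transit Levy: YTD R$339,578.00 ≥ cap R$293,228.00 → R$0.00
Total: R$3,827.43 + R$0.00 = R$3,827.43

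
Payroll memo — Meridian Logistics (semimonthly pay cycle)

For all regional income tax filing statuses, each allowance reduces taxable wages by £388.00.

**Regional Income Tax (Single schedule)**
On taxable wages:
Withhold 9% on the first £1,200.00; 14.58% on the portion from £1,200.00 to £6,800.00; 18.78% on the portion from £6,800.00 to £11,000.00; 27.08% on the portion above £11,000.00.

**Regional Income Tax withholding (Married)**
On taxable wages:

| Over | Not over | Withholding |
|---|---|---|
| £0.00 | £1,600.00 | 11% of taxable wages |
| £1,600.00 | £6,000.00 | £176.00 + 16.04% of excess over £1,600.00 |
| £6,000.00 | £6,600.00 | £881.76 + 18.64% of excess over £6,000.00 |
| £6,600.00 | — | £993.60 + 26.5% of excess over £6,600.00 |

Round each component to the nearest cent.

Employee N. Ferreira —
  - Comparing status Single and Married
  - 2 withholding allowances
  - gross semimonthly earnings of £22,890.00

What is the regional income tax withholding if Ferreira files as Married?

Regional Income Tax (Married): taxable = £22,890.00 − 2×£388.00 = £22,114.00
  £993.60 + 26.5% × (£22,114.00 − £6,600.00) = £993.60 + 26.5% × £15,514.00 = £5,104.81

£5,104.81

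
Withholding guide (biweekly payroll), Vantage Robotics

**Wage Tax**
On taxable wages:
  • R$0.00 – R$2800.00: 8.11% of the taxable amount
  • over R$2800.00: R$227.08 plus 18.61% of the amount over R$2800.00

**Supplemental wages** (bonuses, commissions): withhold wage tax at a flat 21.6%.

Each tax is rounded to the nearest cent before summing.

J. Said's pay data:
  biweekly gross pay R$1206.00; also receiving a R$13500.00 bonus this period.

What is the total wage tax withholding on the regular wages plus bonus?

R$3013.81

Wage Tax: taxable = R$1206.00
  8.11% × R$1206.00 = R$97.81
Supplemental (21.6% flat on bonus): 21.6% × R$13500.00 = R$2916.00
Total wage tax: R$97.81 + R$2916.00 = R$3013.81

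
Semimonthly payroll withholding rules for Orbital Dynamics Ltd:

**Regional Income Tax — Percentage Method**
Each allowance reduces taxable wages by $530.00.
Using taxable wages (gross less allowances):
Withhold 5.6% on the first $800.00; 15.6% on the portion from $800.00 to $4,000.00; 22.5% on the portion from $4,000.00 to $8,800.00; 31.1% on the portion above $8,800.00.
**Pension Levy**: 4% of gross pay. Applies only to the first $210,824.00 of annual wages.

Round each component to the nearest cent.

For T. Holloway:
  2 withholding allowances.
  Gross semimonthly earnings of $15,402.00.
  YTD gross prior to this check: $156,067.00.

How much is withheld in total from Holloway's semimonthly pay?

$3,963.64

Regional Income Tax: taxable = $15,402.00 − 2×$530.00 = $14,342.00
  $1,624.00 + 31.1% × ($14,342.00 − $8,800.00) = $1,624.00 + 31.1% × $5,542.00 = $3,347.56
Pension Levy: 4% × $15,402.00 = $616.08
Total: $3,347.56 + $616.08 = $3,963.64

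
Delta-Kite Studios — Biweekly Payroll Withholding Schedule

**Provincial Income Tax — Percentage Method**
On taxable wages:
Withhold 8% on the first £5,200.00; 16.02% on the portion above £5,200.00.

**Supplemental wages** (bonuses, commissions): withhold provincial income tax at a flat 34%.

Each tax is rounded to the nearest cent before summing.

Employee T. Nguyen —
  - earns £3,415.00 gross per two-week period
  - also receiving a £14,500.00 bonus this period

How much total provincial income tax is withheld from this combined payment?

£5,203.20

Provincial Income Tax: taxable = £3,415.00
  8% × £3,415.00 = £273.20
Supplemental (34% flat on bonus): 34% × £14,500.00 = £4,930.00
Total provincial income tax: £273.20 + £4,930.00 = £5,203.20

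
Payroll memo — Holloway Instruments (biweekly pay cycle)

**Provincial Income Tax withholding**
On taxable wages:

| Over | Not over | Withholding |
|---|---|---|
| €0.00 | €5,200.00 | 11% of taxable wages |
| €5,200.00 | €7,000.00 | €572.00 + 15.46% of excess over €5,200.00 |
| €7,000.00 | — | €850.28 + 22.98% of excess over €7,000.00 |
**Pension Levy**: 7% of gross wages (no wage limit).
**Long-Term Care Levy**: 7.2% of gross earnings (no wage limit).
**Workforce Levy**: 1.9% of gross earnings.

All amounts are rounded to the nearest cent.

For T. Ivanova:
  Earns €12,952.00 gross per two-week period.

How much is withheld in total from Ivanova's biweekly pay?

Provincial Income Tax: taxable = €12,952.00
  €850.28 + 22.98% × (€12,952.00 − €7,000.00) = €850.28 + 22.98% × €5,952.00 = €2,218.05
Pension Levy: 7% × €12,952.00 = €906.64
Long-Term Care Levy: 7.2% × €12,952.00 = €932.54
Workforce Levy: 1.9% × €12,952.00 = €246.09
Total: €2,218.05 + €906.64 + €932.54 + €246.09 = €4,303.32

€4,303.32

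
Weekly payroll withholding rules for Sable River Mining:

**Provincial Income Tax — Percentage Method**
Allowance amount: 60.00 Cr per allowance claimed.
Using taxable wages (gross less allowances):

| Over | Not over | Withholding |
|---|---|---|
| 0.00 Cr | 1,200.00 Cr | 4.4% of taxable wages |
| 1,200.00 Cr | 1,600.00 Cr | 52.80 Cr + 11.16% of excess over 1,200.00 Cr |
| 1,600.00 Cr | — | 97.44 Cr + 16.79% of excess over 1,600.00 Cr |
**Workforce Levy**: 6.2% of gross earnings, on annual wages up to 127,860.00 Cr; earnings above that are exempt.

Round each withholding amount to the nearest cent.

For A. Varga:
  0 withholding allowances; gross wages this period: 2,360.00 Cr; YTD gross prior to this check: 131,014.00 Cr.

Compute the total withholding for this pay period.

Provincial Income Tax: taxable = 2,360.00 Cr
  97.44 Cr + 16.79% × (2,360.00 Cr − 1,600.00 Cr) = 97.44 Cr + 16.79% × 760.00 Cr = 225.04 Cr
Workforce Levy: YTD 131,014.00 Cr ≥ cap 127,860.00 Cr → 0.00 Cr
Total: 225.04 Cr + 0.00 Cr = 225.04 Cr

225.04 Cr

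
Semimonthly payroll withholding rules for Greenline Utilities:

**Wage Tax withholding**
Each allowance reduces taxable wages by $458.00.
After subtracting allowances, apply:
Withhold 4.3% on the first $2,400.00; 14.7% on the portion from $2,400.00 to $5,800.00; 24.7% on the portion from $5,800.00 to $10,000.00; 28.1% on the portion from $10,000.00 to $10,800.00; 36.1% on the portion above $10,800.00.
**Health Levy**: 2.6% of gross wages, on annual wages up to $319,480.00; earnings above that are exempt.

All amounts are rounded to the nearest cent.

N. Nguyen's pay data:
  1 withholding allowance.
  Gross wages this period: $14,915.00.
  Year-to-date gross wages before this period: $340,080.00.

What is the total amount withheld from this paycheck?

$3,185.38

Wage Tax: taxable = $14,915.00 − 1×$458.00 = $14,457.00
  $1,865.20 + 36.1% × ($14,457.00 − $10,800.00) = $1,865.20 + 36.1% × $3,657.00 = $3,185.38
Health Levy: YTD $340,080.00 ≥ cap $319,480.00 → $0.00
Total: $3,185.38 + $0.00 = $3,185.38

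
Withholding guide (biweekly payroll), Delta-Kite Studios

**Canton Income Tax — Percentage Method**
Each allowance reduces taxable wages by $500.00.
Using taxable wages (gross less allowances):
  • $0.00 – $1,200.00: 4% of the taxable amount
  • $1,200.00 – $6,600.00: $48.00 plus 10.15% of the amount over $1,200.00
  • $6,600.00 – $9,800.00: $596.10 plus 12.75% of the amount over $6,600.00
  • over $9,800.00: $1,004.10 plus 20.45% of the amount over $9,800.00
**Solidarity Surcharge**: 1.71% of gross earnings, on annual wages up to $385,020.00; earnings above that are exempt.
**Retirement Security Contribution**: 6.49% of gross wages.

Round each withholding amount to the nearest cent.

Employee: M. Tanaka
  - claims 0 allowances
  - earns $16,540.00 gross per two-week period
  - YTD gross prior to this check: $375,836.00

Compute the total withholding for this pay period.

$3,612.93

Canton Income Tax: taxable = $16,540.00
  $1,004.10 + 20.45% × ($16,540.00 − $9,800.00) = $1,004.10 + 20.45% × $6,740.00 = $2,382.43
Solidarity Surcharge: cap $385,020.00 − YTD $375,836.00 = $9,184.00 subject; 1.71% × $9,184.00 = $157.05
Retirement Security Contribution: 6.49% × $16,540.00 = $1,073.45
Total: $2,382.43 + $157.05 + $1,073.45 = $3,612.93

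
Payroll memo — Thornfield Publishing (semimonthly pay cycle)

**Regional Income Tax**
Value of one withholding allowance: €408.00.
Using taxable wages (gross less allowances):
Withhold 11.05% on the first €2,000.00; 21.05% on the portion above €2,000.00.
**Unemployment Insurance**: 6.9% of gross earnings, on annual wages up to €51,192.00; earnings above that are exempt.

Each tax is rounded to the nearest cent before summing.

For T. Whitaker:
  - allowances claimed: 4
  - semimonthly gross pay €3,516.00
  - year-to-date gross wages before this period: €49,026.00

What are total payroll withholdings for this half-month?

€357.63

Regional Income Tax: taxable = €3,516.00 − 4×€408.00 = €1,884.00
  11.05% × €1,884.00 = €208.18
Unemployment Insurance: cap €51,192.00 − YTD €49,026.00 = €2,166.00 subject; 6.9% × €2,166.00 = €149.45
Total: €208.18 + €149.45 = €357.63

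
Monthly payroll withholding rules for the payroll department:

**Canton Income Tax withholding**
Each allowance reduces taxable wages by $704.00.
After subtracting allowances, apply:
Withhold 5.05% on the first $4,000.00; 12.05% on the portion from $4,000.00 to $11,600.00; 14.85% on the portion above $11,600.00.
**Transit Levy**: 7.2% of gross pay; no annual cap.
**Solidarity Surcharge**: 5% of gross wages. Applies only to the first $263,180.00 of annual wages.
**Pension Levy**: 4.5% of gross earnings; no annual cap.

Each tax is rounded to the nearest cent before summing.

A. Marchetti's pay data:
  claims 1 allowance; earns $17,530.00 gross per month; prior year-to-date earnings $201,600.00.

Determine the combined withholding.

Canton Income Tax: taxable = $17,530.00 − 1×$704.00 = $16,826.00
  $1,117.80 + 14.85% × ($16,826.00 − $11,600.00) = $1,117.80 + 14.85% × $5,226.00 = $1,893.86
Transit Levy: 7.2% × $17,530.00 = $1,262.16
Solidarity Surcharge: 5% × $17,530.00 = $876.50
Pension Levy: 4.5% × $17,530.00 = $788.85
Total: $1,893.86 + $1,262.16 + $876.50 + $788.85 = $4,821.37

$4,821.37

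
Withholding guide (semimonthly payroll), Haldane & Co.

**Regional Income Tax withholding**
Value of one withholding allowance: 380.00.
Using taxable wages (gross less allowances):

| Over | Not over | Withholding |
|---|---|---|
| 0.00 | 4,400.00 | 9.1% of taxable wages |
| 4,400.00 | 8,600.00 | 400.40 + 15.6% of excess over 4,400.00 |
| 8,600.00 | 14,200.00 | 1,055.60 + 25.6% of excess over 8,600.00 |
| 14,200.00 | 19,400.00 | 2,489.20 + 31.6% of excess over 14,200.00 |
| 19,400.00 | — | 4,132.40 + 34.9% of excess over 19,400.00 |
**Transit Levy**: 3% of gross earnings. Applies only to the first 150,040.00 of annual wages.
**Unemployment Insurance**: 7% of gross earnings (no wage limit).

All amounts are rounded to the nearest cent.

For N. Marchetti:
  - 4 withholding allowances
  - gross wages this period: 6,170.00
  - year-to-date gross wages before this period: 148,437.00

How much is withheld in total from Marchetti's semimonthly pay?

919.39

Regional Income Tax: taxable = 6,170.00 − 4×380.00 = 4,650.00
  400.40 + 15.6% × (4,650.00 − 4,400.00) = 400.40 + 15.6% × 250.00 = 439.40
Transit Levy: cap 150,040.00 − YTD 148,437.00 = 1,603.00 subject; 3% × 1,603.00 = 48.09
Unemployment Insurance: 7% × 6,170.00 = 431.90
Total: 439.40 + 48.09 + 431.90 = 919.39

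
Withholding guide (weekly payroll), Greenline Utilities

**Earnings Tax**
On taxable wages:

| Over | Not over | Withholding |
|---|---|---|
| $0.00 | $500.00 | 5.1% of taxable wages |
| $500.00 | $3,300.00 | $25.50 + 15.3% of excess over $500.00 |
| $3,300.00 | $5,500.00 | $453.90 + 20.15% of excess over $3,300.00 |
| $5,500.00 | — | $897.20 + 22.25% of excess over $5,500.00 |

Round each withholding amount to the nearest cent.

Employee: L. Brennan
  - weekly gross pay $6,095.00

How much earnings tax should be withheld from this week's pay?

$1,029.59

Earnings Tax: taxable = $6,095.00
  $897.20 + 22.25% × ($6,095.00 − $5,500.00) = $897.20 + 22.25% × $595.00 = $1,029.59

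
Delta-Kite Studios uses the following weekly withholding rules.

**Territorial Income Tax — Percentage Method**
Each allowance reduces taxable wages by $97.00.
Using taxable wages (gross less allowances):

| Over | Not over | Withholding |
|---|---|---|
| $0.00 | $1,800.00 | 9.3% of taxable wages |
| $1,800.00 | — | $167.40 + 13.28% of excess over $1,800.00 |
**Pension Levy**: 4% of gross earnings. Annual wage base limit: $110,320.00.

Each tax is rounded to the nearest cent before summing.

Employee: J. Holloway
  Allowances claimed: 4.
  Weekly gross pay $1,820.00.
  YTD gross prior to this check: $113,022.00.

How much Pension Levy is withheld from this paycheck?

Pension Levy: YTD $113,022.00 ≥ cap $110,320.00 → $0.00

$0.00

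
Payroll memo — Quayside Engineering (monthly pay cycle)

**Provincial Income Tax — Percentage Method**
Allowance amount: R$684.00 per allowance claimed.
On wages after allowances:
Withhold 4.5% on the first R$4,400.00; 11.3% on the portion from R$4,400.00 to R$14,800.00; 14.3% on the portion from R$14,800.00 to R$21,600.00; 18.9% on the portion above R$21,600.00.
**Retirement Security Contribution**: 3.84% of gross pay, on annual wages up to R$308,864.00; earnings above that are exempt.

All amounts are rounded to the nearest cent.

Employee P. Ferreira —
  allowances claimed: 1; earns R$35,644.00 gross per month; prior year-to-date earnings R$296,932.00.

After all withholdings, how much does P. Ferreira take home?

R$30,315.17

Provincial Income Tax: taxable = R$35,644.00 − 1×R$684.00 = R$34,960.00
  R$2,345.60 + 18.9% × (R$34,960.00 − R$21,600.00) = R$2,345.60 + 18.9% × R$13,360.00 = R$4,870.64
Retirement Security Contribution: cap R$308,864.00 − YTD R$296,932.00 = R$11,932.00 subject; 3.84% × R$11,932.00 = R$458.19
Total withheld: R$4,870.64 + R$458.19 = R$5,328.83
Net pay: R$35,644.00 − R$5,328.83 = R$30,315.17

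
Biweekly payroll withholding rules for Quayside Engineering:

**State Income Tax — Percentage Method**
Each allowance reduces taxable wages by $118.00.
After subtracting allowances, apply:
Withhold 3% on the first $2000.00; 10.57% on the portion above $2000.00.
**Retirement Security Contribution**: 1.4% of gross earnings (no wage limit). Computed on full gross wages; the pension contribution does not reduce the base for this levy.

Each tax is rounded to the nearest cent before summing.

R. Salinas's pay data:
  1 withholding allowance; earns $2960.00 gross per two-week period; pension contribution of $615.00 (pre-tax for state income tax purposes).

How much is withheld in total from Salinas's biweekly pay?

$125.43

State Income Tax: taxable = $2960.00 − $615.00 − 1×$118.00 = $2227.00
  $60.00 + 10.57% × ($2227.00 − $2000.00) = $60.00 + 10.57% × $227.00 = $83.99
Retirement Security Contribution: 1.4% × $2960.00 = $41.44
Total: $83.99 + $41.44 = $125.43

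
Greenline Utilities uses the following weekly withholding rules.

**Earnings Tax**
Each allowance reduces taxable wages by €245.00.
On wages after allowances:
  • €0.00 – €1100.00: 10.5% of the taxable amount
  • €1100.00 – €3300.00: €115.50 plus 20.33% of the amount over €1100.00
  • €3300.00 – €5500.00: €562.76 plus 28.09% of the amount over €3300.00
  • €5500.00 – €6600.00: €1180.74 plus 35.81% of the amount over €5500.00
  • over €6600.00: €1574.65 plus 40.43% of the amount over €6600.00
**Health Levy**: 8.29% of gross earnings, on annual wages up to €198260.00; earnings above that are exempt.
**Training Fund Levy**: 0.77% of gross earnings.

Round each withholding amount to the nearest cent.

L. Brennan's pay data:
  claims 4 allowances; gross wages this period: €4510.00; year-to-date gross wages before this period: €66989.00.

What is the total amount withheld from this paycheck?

Earnings Tax: taxable = €4510.00 − 4×€245.00 = €3530.00
  €562.76 + 28.09% × (€3530.00 − €3300.00) = €562.76 + 28.09% × €230.00 = €627.37
Health Levy: 8.29% × €4510.00 = €373.88
Training Fund Levy: 0.77% × €4510.00 = €34.73
Total: €627.37 + €373.88 + €34.73 = €1035.98

€1035.98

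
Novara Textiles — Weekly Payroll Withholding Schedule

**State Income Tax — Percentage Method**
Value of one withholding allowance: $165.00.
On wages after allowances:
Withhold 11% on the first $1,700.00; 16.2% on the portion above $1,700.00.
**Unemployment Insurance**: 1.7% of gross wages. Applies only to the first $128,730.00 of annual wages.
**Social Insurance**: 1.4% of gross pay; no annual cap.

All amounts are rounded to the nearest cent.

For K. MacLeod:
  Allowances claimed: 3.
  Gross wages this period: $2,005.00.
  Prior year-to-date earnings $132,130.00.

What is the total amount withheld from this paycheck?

State Income Tax: taxable = $2,005.00 − 3×$165.00 = $1,510.00
  11% × $1,510.00 = $166.10
Unemployment Insurance: YTD $132,130.00 ≥ cap $128,730.00 → $0.00
Social Insurance: 1.4% × $2,005.00 = $28.07
Total: $166.10 + $0.00 + $28.07 = $194.17

$194.17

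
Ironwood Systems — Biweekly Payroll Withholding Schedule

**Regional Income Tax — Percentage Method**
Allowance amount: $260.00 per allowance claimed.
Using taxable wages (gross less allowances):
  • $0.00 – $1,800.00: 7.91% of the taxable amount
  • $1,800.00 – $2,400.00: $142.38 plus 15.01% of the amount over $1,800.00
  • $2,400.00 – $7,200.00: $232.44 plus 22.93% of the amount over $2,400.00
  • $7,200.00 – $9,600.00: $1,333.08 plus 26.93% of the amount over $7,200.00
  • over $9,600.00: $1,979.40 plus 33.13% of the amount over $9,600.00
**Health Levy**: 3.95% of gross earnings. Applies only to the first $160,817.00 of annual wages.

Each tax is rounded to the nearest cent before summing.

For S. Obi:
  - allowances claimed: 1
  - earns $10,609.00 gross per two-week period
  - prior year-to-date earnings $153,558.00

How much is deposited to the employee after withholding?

$8,094.73

Regional Income Tax: taxable = $10,609.00 − 1×$260.00 = $10,349.00
  $1,979.40 + 33.13% × ($10,349.00 − $9,600.00) = $1,979.40 + 33.13% × $749.00 = $2,227.54
Health Levy: cap $160,817.00 − YTD $153,558.00 = $7,259.00 subject; 3.95% × $7,259.00 = $286.73
Total withheld: $2,227.54 + $286.73 = $2,514.27
Net pay: $10,609.00 − $2,514.27 = $8,094.73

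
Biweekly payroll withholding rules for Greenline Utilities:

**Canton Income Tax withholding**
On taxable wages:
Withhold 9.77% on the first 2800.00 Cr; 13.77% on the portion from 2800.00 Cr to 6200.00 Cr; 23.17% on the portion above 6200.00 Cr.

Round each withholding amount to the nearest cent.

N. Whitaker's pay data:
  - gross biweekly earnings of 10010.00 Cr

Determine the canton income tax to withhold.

Canton Income Tax: taxable = 10010.00 Cr
  741.74 Cr + 23.17% × (10010.00 Cr − 6200.00 Cr) = 741.74 Cr + 23.17% × 3810.00 Cr = 1624.52 Cr

1624.52 Cr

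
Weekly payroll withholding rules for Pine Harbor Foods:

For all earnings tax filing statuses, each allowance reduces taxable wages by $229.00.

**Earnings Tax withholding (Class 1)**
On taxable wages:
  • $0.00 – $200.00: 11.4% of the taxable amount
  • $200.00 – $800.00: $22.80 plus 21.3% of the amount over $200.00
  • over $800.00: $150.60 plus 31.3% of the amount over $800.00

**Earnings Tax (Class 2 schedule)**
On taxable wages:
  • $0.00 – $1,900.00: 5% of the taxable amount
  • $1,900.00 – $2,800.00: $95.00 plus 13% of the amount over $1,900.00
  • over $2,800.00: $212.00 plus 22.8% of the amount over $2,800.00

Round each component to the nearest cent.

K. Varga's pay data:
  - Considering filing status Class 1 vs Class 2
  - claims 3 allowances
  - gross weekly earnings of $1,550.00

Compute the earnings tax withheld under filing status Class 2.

$43.15

Earnings Tax (Class 2): taxable = $1,550.00 − 3×$229.00 = $863.00
  5% × $863.00 = $43.15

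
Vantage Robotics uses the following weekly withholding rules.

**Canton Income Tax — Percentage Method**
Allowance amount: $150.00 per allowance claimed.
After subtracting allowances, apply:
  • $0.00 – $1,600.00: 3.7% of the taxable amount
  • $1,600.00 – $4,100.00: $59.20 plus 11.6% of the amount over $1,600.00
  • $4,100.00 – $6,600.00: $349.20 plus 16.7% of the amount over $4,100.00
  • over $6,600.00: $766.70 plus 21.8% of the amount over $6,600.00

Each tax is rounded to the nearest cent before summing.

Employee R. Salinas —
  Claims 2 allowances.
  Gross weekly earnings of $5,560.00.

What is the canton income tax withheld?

$542.92

Canton Income Tax: taxable = $5,560.00 − 2×$150.00 = $5,260.00
  $349.20 + 16.7% × ($5,260.00 − $4,100.00) = $349.20 + 16.7% × $1,160.00 = $542.92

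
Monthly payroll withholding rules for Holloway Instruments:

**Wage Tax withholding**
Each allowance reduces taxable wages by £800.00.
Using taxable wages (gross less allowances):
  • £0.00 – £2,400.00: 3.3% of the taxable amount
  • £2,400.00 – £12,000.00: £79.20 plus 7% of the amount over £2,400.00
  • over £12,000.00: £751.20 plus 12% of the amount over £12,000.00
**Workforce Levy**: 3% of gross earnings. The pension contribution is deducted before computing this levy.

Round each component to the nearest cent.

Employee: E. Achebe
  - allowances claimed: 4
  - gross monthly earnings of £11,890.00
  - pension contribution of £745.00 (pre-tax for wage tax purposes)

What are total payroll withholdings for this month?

Wage Tax: taxable = £11,890.00 − £745.00 − 4×£800.00 = £7,945.00
  £79.20 + 7% × (£7,945.00 − £2,400.00) = £79.20 + 7% × £5,545.00 = £467.35
Workforce Levy: 3% × £11,145.00 = £334.35
Total: £467.35 + £334.35 = £801.70

£801.70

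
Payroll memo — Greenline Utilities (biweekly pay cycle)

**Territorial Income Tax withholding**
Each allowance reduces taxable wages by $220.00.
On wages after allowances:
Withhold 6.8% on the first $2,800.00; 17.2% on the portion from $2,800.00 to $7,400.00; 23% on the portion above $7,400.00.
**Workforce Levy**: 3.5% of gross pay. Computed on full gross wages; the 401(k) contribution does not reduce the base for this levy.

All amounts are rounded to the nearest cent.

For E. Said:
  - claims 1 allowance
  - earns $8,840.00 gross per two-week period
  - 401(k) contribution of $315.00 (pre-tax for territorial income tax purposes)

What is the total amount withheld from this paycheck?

$1,499.15

Territorial Income Tax: taxable = $8,840.00 − $315.00 − 1×$220.00 = $8,305.00
  $981.60 + 23% × ($8,305.00 − $7,400.00) = $981.60 + 23% × $905.00 = $1,189.75
Workforce Levy: 3.5% × $8,840.00 = $309.40
Total: $1,189.75 + $309.40 = $1,499.15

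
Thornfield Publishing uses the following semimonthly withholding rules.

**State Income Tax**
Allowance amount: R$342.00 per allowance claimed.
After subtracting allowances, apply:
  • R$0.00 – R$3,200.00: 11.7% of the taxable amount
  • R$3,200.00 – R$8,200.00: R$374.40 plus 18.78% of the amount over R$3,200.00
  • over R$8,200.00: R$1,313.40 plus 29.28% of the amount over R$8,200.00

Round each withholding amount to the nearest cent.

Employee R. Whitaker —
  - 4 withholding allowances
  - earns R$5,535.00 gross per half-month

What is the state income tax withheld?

R$556.00

State Income Tax: taxable = R$5,535.00 − 4×R$342.00 = R$4,167.00
  R$374.40 + 18.78% × (R$4,167.00 − R$3,200.00) = R$374.40 + 18.78% × R$967.00 = R$556.00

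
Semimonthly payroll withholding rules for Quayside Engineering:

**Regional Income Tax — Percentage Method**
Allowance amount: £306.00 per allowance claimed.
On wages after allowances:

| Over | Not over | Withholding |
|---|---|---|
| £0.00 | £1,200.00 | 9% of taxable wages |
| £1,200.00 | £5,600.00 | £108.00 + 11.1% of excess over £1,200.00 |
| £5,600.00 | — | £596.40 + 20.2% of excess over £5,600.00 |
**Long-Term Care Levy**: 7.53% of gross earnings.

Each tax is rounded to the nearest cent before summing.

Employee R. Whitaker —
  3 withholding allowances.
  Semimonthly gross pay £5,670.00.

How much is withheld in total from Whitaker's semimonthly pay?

Regional Income Tax: taxable = £5,670.00 − 3×£306.00 = £4,752.00
  £108.00 + 11.1% × (£4,752.00 − £1,200.00) = £108.00 + 11.1% × £3,552.00 = £502.27
Long-Term Care Levy: 7.53% × £5,670.00 = £426.95
Total: £502.27 + £426.95 = £929.22

£929.22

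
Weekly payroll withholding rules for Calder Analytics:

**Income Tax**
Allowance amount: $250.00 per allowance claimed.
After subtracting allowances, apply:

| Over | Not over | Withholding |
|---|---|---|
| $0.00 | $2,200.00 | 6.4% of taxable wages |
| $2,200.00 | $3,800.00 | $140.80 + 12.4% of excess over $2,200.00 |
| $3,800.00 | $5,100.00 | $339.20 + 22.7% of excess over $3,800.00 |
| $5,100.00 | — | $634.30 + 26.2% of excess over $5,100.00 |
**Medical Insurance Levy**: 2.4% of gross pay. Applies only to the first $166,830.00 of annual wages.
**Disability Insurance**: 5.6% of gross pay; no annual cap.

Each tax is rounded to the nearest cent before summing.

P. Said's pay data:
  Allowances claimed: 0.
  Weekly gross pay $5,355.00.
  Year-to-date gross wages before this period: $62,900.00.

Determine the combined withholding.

Income Tax: taxable = $5,355.00
  $634.30 + 26.2% × ($5,355.00 − $5,100.00) = $634.30 + 26.2% × $255.00 = $701.11
Medical Insurance Levy: 2.4% × $5,355.00 = $128.52
Disability Insurance: 5.6% × $5,355.00 = $299.88
Total: $701.11 + $128.52 + $299.88 = $1,129.51

$1,129.51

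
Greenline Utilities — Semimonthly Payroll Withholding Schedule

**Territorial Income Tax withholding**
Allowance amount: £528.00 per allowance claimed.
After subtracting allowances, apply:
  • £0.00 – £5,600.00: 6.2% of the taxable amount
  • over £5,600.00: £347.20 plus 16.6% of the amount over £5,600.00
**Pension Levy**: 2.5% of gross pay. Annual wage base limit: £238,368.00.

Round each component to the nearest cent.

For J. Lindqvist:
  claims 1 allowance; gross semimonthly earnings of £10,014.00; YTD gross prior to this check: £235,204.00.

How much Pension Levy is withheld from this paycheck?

£79.10

Pension Levy: cap £238,368.00 − YTD £235,204.00 = £3,164.00 subject; 2.5% × £3,164.00 = £79.10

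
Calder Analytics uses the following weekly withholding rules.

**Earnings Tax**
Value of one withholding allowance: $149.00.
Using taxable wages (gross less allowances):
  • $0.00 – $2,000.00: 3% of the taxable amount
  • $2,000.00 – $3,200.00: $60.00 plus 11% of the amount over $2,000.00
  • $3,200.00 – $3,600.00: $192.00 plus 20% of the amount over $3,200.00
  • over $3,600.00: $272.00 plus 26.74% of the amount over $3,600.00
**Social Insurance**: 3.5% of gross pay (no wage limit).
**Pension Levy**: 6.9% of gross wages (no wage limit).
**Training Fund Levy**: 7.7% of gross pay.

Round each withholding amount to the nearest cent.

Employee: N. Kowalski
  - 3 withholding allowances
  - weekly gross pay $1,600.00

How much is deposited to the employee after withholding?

$1,275.81

Earnings Tax: taxable = $1,600.00 − 3×$149.00 = $1,153.00
  3% × $1,153.00 = $34.59
Social Insurance: 3.5% × $1,600.00 = $56.00
Pension Levy: 6.9% × $1,600.00 = $110.40
Training Fund Levy: 7.7% × $1,600.00 = $123.20
Total withheld: $34.59 + $56.00 + $110.40 + $123.20 = $324.19
Net pay: $1,600.00 − $324.19 = $1,275.81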